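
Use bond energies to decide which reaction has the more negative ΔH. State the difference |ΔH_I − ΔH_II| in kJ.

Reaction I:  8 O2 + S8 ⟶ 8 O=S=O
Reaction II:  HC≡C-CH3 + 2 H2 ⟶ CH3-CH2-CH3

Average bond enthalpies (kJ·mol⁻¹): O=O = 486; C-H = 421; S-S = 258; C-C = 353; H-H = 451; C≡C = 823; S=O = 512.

Reaction I, by 1928 kJ

Reaction I:
  Bonds broken (reactants):
    O=O: 8 × 486 = 3888
    S-S: 8 × 258 = 2064
    Σ(broken) = 5952 kJ
  Bonds formed (products):
    S=O: 16 × 512 = 8192
    Σ(formed) = 8192 kJ
  ΔH_I = 5952 − 8192 = −2240 kJ
Reaction II:
  Bonds broken (reactants):
    C≡C: 1 × 823 = 823
    C-C: 1 × 353 = 353
    C-H: 4 × 421 = 1684
    H-H: 2 × 451 = 902
    Σ(broken) = 3762 kJ
  Bonds formed (products):
    C-C: 2 × 353 = 706
    C-H: 8 × 421 = 3368
    Σ(formed) = 4074 kJ
  ΔH_II = 3762 − 4074 = −312 kJ
ΔH_I − ΔH_II = −1928 kJ, so reaction I has the more negative ΔH; |ΔH_I − ΔH_II| = 1928 kJ.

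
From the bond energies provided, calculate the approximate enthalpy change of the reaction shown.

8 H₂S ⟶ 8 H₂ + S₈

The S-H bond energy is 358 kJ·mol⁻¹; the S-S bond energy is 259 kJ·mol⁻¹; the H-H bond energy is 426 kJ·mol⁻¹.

Bonds broken (reactants):
  S-H: 16 × 358 = 5728
  Σ(broken) = 5728 kJ
Bonds formed (products):
  H-H: 8 × 426 = 3408
  S-S: 8 × 259 = 2072
  Σ(formed) = 5480 kJ
ΔH = Σ(broken) − Σ(formed) = 5728 − 5480 = +248 kJ

ΔH ≈ +248 kJ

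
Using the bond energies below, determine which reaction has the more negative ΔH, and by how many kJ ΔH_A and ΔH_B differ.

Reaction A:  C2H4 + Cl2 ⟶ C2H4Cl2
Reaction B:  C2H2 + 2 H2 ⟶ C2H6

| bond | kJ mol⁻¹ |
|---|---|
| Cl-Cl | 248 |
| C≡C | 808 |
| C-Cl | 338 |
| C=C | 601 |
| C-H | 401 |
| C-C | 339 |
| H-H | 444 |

Reaction B, by 81 kJ

Reaction A:
  Bonds broken (reactants):
    C-H: 4 × 401 = 1604
    C=C: 1 × 601 = 601
    Cl-Cl: 1 × 248 = 248
    Σ(broken) = 2453 kJ
  Bonds formed (products):
    C-C: 1 × 339 = 339
    C-Cl: 2 × 338 = 676
    C-H: 4 × 401 = 1604
    Σ(formed) = 2619 kJ
  ΔH_A = 2453 − 2619 = −166 kJ
Reaction B:
  Bonds broken (reactants):
    C≡C: 1 × 808 = 808
    C-H: 2 × 401 = 802
    H-H: 2 × 444 = 888
    Σ(broken) = 2498 kJ
  Bonds formed (products):
    C-C: 1 × 339 = 339
    C-H: 6 × 401 = 2406
    Σ(formed) = 2745 kJ
  ΔH_B = 2498 − 2745 = −247 kJ
ΔH_A − ΔH_B = +81 kJ, so reaction B has the more negative ΔH; |ΔH_A − ΔH_B| = 81 kJ.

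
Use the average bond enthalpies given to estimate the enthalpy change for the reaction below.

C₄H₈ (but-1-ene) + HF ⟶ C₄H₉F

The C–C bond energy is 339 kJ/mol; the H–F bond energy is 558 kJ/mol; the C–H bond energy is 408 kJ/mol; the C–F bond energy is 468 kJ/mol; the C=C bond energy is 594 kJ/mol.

Bonds broken (reactants):
  C–C: 2 × 339 = 678
  C–H: 8 × 408 = 3264
  C=C: 1 × 594 = 594
  H–F: 1 × 558 = 558
  Σ(broken) = 5094 kJ
Bonds formed (products):
  C–C: 3 × 339 = 1017
  C–F: 1 × 468 = 468
  C–H: 9 × 408 = 3672
  Σ(formed) = 5157 kJ
ΔH = Σ(broken) − Σ(formed) = 5094 − 5157 = −63 kJ

ΔH ≈ −63 kJ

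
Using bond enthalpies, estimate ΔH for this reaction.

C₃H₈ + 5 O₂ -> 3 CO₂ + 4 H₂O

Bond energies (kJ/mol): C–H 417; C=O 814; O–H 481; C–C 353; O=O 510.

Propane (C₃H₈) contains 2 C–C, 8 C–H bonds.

ΔH ≈ −2140 kJ

Bonds broken (reactants):
  C–C: 2 × 353 = 706
  C–H: 8 × 417 = 3336
  O=O: 5 × 510 = 2550
  Σ(broken) = 6592 kJ
Bonds formed (products):
  C=O: 6 × 814 = 4884
  O–H: 8 × 481 = 3848
  Σ(formed) = 8732 kJ
ΔH = Σ(broken) − Σ(formed) = 6592 − 8732 = −2140 kJ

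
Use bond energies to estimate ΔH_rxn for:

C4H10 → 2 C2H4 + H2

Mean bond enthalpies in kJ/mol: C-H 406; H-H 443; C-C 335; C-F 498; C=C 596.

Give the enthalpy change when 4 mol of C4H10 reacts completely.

Bonds broken (reactants):
  C-C: 3 × 335 = 1005
  C-H: 10 × 406 = 4060
  Σ(broken) = 5065 kJ
Bonds formed (products):
  C-H: 8 × 406 = 3248
  C=C: 2 × 596 = 1192
  H-H: 1 × 443 = 443
  Σ(formed) = 4883 kJ
ΔH = Σ(broken) − Σ(formed) = 5065 − 4883 = +182 kJ
For 4× the reaction as written: 4 × (+182) = +728 kJ

ΔH = +728 kJ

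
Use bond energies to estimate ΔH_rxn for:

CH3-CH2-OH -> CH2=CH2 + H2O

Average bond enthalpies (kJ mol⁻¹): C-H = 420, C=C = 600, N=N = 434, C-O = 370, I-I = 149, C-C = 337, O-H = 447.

ΔH ≈ +80 kJ

Bonds broken (reactants):
  C-C: 1 × 337 = 337
  C-H: 5 × 420 = 2100
  C-O: 1 × 370 = 370
  O-H: 1 × 447 = 447
  Σ(broken) = 3254 kJ
Bonds formed (products):
  C-H: 4 × 420 = 1680
  C=C: 1 × 600 = 600
  O-H: 2 × 447 = 894
  Σ(formed) = 3174 kJ
ΔH = Σ(broken) − Σ(formed) = 3254 − 3174 = +80 kJ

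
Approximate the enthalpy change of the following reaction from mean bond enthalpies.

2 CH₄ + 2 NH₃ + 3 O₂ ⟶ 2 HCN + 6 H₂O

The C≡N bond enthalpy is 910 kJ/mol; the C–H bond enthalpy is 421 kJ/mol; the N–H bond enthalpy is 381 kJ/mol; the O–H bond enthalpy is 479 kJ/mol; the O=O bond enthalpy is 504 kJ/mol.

ΔH ≈ −1244 kJ

Bonds broken (reactants):
  C–H: 8 × 421 = 3368
  N–H: 6 × 381 = 2286
  O=O: 3 × 504 = 1512
  Σ(broken) = 7166 kJ
Bonds formed (products):
  C≡N: 2 × 910 = 1820
  C–H: 2 × 421 = 842
  O–H: 12 × 479 = 5748
  Σ(formed) = 8410 kJ
ΔH = Σ(broken) − Σ(formed) = 7166 − 8410 = −1244 kJ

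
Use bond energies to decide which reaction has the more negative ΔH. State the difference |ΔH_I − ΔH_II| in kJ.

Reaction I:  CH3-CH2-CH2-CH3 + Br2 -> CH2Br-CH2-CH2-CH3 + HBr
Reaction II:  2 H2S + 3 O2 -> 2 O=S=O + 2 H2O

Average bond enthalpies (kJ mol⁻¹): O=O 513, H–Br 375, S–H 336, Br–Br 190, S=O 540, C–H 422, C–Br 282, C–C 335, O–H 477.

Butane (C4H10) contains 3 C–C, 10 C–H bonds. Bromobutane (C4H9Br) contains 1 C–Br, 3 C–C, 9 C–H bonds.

Reaction II, by 1140 kJ

Reaction I:
  Bonds broken (reactants):
    Br–Br: 1 × 190 = 190
    C–C: 3 × 335 = 1005
    C–H: 10 × 422 = 4220
    Σ(broken) = 5415 kJ
  Bonds formed (products):
    C–Br: 1 × 282 = 282
    C–C: 3 × 335 = 1005
    C–H: 9 × 422 = 3798
    H–Br: 1 × 375 = 375
    Σ(formed) = 5460 kJ
  ΔH_I = 5415 − 5460 = −45 kJ
Reaction II:
  Bonds broken (reactants):
    O=O: 3 × 513 = 1539
    S–H: 4 × 336 = 1344
    Σ(broken) = 2883 kJ
  Bonds formed (products):
    O–H: 4 × 477 = 1908
    S=O: 4 × 540 = 2160
    Σ(formed) = 4068 kJ
  ΔH_II = 2883 − 4068 = −1185 kJ
ΔH_I − ΔH_II = +1140 kJ, so reaction II has the more negative ΔH; |ΔH_I − ΔH_II| = 1140 kJ.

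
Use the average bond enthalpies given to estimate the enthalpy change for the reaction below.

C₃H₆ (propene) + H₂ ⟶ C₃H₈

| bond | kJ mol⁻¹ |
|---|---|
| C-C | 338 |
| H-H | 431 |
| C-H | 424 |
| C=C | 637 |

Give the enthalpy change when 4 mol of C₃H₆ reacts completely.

Bonds broken (reactants):
  C-C: 1 × 338 = 338
  C-H: 6 × 424 = 2544
  C=C: 1 × 637 = 637
  H-H: 1 × 431 = 431
  Σ(broken) = 3950 kJ
Bonds formed (products):
  C-C: 2 × 338 = 676
  C-H: 8 × 424 = 3392
  Σ(formed) = 4068 kJ
ΔH = Σ(broken) − Σ(formed) = 3950 − 4068 = −118 kJ
For 4× the reaction as written: 4 × (−118) = −472 kJ

ΔH = −472 kJ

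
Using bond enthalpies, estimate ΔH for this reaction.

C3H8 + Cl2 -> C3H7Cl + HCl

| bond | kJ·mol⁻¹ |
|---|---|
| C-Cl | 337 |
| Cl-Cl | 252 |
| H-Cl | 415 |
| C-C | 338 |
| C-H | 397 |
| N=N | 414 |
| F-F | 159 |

ΔH ≈ −103 kJ

Bonds broken (reactants):
  C-C: 2 × 338 = 676
  C-H: 8 × 397 = 3176
  Cl-Cl: 1 × 252 = 252
  Σ(broken) = 4104 kJ
Bonds formed (products):
  C-C: 2 × 338 = 676
  C-Cl: 1 × 337 = 337
  C-H: 7 × 397 = 2779
  H-Cl: 1 × 415 = 415
  Σ(formed) = 4207 kJ
ΔH = Σ(broken) − Σ(formed) = 4104 − 4207 = −103 kJ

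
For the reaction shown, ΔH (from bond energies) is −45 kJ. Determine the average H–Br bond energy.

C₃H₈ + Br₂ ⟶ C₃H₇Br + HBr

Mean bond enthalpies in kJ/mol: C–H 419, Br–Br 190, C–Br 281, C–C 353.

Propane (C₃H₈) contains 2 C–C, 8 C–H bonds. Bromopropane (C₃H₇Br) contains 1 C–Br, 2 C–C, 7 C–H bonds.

D(H–Br) ≈ 373 kJ/mol

Let D be the H–Br bond energy.
Σ(broken) = 1×190 + 2×353 + 8×419 = 4248
Σ(formed) = 1×281 + 2×353 + 7×419 + 1×D = 3920 + D
ΔH = Σ(broken) − Σ(formed) = (4248) − (3920 + D) = +328 − D
Setting this equal to −45 kJ gives D = 373 kJ/mol.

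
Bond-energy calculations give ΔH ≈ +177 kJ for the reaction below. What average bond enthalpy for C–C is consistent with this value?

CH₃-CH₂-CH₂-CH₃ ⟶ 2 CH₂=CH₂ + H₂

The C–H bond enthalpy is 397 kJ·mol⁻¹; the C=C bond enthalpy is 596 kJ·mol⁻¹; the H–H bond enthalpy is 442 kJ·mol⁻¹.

D(C–C) ≈ 339 kJ/mol

Let D be the C–C bond energy.
Σ(broken) = 3×D + 10×397 = 3970 + 3D
Σ(formed) = 8×397 + 2×596 + 1×442 = 4810
ΔH = Σ(broken) − Σ(formed) = (3970 + 3D) − (4810) = −840 + 3D
Setting this equal to +177 kJ gives 3D = 1017, so D = 339 kJ/mol.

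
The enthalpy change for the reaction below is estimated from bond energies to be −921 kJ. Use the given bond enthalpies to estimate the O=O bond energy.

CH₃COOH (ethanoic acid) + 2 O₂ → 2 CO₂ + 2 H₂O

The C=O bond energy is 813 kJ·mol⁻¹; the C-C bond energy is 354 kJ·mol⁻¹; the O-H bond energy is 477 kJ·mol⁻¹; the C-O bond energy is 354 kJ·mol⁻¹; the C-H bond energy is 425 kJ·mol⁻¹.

Let D be the O=O bond energy.
Σ(broken) = 1×354 + 3×425 + 1×354 + 1×813 + 1×477 + 2×D = 3273 + 2D
Σ(formed) = 4×813 + 4×477 = 5160
ΔH = Σ(broken) − Σ(formed) = (3273 + 2D) − (5160) = −1887 + 2D
Setting this equal to −921 kJ gives 2D = 966, so D = 483 kJ/mol.

D(O=O) ≈ 483 kJ/mol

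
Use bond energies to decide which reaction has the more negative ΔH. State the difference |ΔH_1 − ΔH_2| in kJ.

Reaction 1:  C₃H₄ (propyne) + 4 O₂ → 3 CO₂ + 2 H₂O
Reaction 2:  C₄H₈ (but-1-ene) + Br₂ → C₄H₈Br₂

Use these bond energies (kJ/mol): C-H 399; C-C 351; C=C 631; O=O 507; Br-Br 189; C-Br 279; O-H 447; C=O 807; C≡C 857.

Reaction 1:
  Bonds broken (reactants):
    C≡C: 1 × 857 = 857
    C-C: 1 × 351 = 351
    C-H: 4 × 399 = 1596
    O=O: 4 × 507 = 2028
    Σ(broken) = 4832 kJ
  Bonds formed (products):
    C=O: 6 × 807 = 4842
    O-H: 4 × 447 = 1788
    Σ(formed) = 6630 kJ
  ΔH_1 = 4832 − 6630 = −1798 kJ
Reaction 2:
  Bonds broken (reactants):
    Br-Br: 1 × 189 = 189
    C-C: 2 × 351 = 702
    C-H: 8 × 399 = 3192
    C=C: 1 × 631 = 631
    Σ(broken) = 4714 kJ
  Bonds formed (products):
    C-Br: 2 × 279 = 558
    C-C: 3 × 351 = 1053
    C-H: 8 × 399 = 3192
    Σ(formed) = 4803 kJ
  ΔH_2 = 4714 − 4803 = −89 kJ
ΔH_1 − ΔH_2 = −1709 kJ, so reaction 1 has the more negative ΔH; |ΔH_1 − ΔH_2| = 1709 kJ.

Reaction 1, by 1709 kJ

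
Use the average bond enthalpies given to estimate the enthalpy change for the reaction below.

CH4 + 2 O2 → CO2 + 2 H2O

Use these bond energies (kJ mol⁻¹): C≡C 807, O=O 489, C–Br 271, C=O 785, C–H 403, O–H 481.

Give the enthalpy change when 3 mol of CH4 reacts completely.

ΔH = −2712 kJ

Bonds broken (reactants):
  C–H: 4 × 403 = 1612
  O=O: 2 × 489 = 978
  Σ(broken) = 2590 kJ
Bonds formed (products):
  C=O: 2 × 785 = 1570
  O–H: 4 × 481 = 1924
  Σ(formed) = 3494 kJ
ΔH = Σ(broken) − Σ(formed) = 2590 − 3494 = −904 kJ
For 3× the reaction as written: 3 × (−904) = −2712 kJ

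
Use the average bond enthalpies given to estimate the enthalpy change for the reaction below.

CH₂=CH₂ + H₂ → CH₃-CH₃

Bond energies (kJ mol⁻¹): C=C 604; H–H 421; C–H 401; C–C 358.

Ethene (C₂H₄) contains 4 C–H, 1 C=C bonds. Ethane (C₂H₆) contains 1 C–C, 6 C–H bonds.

Bonds broken (reactants):
  C–H: 4 × 401 = 1604
  C=C: 1 × 604 = 604
  H–H: 1 × 421 = 421
  Σ(broken) = 2629 kJ
Bonds formed (products):
  C–C: 1 × 358 = 358
  C–H: 6 × 401 = 2406
  Σ(formed) = 2764 kJ
ΔH = Σ(broken) − Σ(formed) = 2629 − 2764 = −135 kJ

ΔH ≈ −135 kJ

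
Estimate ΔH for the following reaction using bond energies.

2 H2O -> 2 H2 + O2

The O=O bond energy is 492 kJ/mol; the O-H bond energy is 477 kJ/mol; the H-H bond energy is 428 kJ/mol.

ΔH ≈ +560 kJ

Bonds broken (reactants):
  O-H: 4 × 477 = 1908
  Σ(broken) = 1908 kJ
Bonds formed (products):
  H-H: 2 × 428 = 856
  O=O: 1 × 492 = 492
  Σ(formed) = 1348 kJ
ΔH = Σ(broken) − Σ(formed) = 1908 − 1348 = +560 kJ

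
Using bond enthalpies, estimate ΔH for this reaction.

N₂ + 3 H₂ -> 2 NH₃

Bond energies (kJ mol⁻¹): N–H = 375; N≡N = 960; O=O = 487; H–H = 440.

ΔH ≈ +30 kJ

Bonds broken (reactants):
  H–H: 3 × 440 = 1320
  N≡N: 1 × 960 = 960
  Σ(broken) = 2280 kJ
Bonds formed (products):
  N–H: 6 × 375 = 2250
  Σ(formed) = 2250 kJ
ΔH = Σ(broken) − Σ(formed) = 2280 − 2250 = +30 kJ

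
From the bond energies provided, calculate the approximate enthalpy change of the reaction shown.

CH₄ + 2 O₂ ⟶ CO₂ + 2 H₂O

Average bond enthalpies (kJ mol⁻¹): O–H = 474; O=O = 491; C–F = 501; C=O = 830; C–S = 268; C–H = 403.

Bonds broken (reactants):
  C–H: 4 × 403 = 1612
  O=O: 2 × 491 = 982
  Σ(broken) = 2594 kJ
Bonds formed (products):
  C=O: 2 × 830 = 1660
  O–H: 4 × 474 = 1896
  Σ(formed) = 3556 kJ
ΔH = Σ(broken) − Σ(formed) = 2594 − 3556 = −962 kJ

ΔH ≈ −962 kJ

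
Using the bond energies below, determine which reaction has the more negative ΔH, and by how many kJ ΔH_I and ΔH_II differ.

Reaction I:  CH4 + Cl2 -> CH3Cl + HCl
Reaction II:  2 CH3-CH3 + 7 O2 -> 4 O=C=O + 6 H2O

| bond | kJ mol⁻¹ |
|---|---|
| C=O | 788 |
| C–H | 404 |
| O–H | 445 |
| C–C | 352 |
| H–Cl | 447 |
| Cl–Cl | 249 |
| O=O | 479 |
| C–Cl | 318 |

Reaction I:
  Bonds broken (reactants):
    C–H: 4 × 404 = 1616
    Cl–Cl: 1 × 249 = 249
    Σ(broken) = 1865 kJ
  Bonds formed (products):
    C–Cl: 1 × 318 = 318
    C–H: 3 × 404 = 1212
    H–Cl: 1 × 447 = 447
    Σ(formed) = 1977 kJ
  ΔH_I = 1865 − 1977 = −112 kJ
Reaction II:
  Bonds broken (reactants):
    C–C: 2 × 352 = 704
    C–H: 12 × 404 = 4848
    O=O: 7 × 479 = 3353
    Σ(broken) = 8905 kJ
  Bonds formed (products):
    C=O: 8 × 788 = 6304
    O–H: 12 × 445 = 5340
    Σ(formed) = 11644 kJ
  ΔH_II = 8905 − 11644 = −2739 kJ
ΔH_I − ΔH_II = +2627 kJ, so reaction II has the more negative ΔH; |ΔH_I − ΔH_II| = 2627 kJ.

Reaction II, by 2627 kJ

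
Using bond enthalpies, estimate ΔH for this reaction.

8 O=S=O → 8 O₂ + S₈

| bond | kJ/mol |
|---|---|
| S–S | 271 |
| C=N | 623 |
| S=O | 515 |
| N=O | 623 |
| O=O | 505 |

Bonds broken (reactants):
  S=O: 16 × 515 = 8240
  Σ(broken) = 8240 kJ
Bonds formed (products):
  O=O: 8 × 505 = 4040
  S–S: 8 × 271 = 2168
  Σ(formed) = 6208 kJ
ΔH = Σ(broken) − Σ(formed) = 8240 − 6208 = +2032 kJ

ΔH ≈ +2032 kJ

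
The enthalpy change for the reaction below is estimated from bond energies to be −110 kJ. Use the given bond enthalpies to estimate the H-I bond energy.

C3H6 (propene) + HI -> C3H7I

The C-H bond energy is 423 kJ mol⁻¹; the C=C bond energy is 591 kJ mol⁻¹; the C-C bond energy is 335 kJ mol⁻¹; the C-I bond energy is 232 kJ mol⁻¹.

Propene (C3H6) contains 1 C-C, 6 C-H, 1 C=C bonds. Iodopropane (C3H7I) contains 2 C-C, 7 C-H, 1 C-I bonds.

Let D be the H-I bond energy.
Σ(broken) = 1×335 + 6×423 + 1×591 + 1×D = 3464 + D
Σ(formed) = 2×335 + 7×423 + 1×232 = 3863
ΔH = Σ(broken) − Σ(formed) = (3464 + D) − (3863) = −399 + D
Setting this equal to −110 kJ gives D = 289 kJ/mol.

D(H-I) ≈ 289 kJ/mol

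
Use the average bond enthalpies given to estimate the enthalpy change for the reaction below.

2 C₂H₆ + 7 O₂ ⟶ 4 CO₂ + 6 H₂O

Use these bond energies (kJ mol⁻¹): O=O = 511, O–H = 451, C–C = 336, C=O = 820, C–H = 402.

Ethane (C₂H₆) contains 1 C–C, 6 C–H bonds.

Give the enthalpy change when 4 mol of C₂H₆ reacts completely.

Bonds broken (reactants):
  C–C: 2 × 336 = 672
  C–H: 12 × 402 = 4824
  O=O: 7 × 511 = 3577
  Σ(broken) = 9073 kJ
Bonds formed (products):
  C=O: 8 × 820 = 6560
  O–H: 12 × 451 = 5412
  Σ(formed) = 11972 kJ
ΔH = Σ(broken) − Σ(formed) = 9073 − 11972 = −2899 kJ
For 2× the reaction as written: 2 × (−2899) = −5798 kJ

ΔH = −5798 kJ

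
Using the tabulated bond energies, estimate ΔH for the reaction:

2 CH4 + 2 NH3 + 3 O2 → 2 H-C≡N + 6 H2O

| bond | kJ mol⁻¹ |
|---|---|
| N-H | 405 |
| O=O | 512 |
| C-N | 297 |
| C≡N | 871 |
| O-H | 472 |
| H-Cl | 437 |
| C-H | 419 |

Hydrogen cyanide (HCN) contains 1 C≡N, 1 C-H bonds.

ΔH ≈ −926 kJ

Bonds broken (reactants):
  C-H: 8 × 419 = 3352
  N-H: 6 × 405 = 2430
  O=O: 3 × 512 = 1536
  Σ(broken) = 7318 kJ
Bonds formed (products):
  C≡N: 2 × 871 = 1742
  C-H: 2 × 419 = 838
  O-H: 12 × 472 = 5664
  Σ(formed) = 8244 kJ
ΔH = Σ(broken) − Σ(formed) = 7318 − 8244 = −926 kJ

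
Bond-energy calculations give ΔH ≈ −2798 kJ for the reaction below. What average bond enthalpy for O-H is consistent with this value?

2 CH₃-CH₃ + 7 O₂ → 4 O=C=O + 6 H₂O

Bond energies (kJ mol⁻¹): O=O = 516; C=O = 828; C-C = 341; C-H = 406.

D(O-H) ≈ 445 kJ/mol

Let D be the O-H bond energy.
Σ(broken) = 2×341 + 12×406 + 7×516 = 9166
Σ(formed) = 8×828 + 12×D = 6624 + 12D
ΔH = Σ(broken) − Σ(formed) = (9166) − (6624 + 12D) = +2542 − 12D
Setting this equal to −2798 kJ gives 12D = 5340, so D = 445 kJ/mol.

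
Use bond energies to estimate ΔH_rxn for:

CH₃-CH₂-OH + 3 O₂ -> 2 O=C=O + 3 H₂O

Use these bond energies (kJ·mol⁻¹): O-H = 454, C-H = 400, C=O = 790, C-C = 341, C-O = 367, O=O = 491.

ΔH ≈ −1249 kJ

Bonds broken (reactants):
  C-C: 1 × 341 = 341
  C-H: 5 × 400 = 2000
  C-O: 1 × 367 = 367
  O-H: 1 × 454 = 454
  O=O: 3 × 491 = 1473
  Σ(broken) = 4635 kJ
Bonds formed (products):
  C=O: 4 × 790 = 3160
  O-H: 6 × 454 = 2724
  Σ(formed) = 5884 kJ
ΔH = Σ(broken) − Σ(formed) = 4635 − 5884 = −1249 kJ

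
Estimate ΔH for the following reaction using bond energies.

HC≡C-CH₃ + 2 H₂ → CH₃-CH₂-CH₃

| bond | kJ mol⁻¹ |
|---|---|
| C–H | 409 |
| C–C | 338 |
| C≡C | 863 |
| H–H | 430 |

ΔH ≈ −251 kJ

Bonds broken (reactants):
  C≡C: 1 × 863 = 863
  C–C: 1 × 338 = 338
  C–H: 4 × 409 = 1636
  H–H: 2 × 430 = 860
  Σ(broken) = 3697 kJ
Bonds formed (products):
  C–C: 2 × 338 = 676
  C–H: 8 × 409 = 3272
  Σ(formed) = 3948 kJ
ΔH = Σ(broken) − Σ(formed) = 3697 − 3948 = −251 kJ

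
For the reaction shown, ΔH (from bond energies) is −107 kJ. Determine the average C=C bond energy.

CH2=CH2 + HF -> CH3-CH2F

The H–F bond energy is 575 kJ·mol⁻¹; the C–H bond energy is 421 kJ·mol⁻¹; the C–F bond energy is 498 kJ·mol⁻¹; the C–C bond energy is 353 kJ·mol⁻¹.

Let D be the C=C bond energy.
Σ(broken) = 4×421 + 1×D + 1×575 = 2259 + D
Σ(formed) = 1×353 + 1×498 + 5×421 = 2956
ΔH = Σ(broken) − Σ(formed) = (2259 + D) − (2956) = −697 + D
Setting this equal to −107 kJ gives D = 590 kJ/mol.

D(C=C) ≈ 590 kJ/mol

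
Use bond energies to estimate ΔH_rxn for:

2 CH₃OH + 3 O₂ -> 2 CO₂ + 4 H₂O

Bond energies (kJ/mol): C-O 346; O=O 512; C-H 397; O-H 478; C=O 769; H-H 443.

Bonds broken (reactants):
  C-H: 6 × 397 = 2382
  C-O: 2 × 346 = 692
  O-H: 2 × 478 = 956
  O=O: 3 × 512 = 1536
  Σ(broken) = 5566 kJ
Bonds formed (products):
  C=O: 4 × 769 = 3076
  O-H: 8 × 478 = 3824
  Σ(formed) = 6900 kJ
ΔH = Σ(broken) − Σ(formed) = 5566 − 6900 = −1334 kJ

ΔH ≈ −1334 kJ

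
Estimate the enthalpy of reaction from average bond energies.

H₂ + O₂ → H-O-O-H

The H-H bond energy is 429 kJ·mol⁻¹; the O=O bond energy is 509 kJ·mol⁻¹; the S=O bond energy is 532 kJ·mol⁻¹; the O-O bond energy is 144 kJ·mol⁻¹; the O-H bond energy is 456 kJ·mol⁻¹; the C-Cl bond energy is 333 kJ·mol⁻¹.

Bonds broken (reactants):
  H-H: 1 × 429 = 429
  O=O: 1 × 509 = 509
  Σ(broken) = 938 kJ
Bonds formed (products):
  O-H: 2 × 456 = 912
  O-O: 1 × 144 = 144
  Σ(formed) = 1056 kJ
ΔH = Σ(broken) − Σ(formed) = 938 − 1056 = −118 kJ

ΔH ≈ −118 kJ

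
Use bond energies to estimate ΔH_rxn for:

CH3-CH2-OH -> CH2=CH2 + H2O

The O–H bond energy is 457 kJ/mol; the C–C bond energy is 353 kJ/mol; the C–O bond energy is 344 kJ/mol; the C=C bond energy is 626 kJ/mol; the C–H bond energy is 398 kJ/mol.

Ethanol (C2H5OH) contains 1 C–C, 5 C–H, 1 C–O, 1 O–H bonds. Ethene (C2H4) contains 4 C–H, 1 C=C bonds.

Bonds broken (reactants):
  C–C: 1 × 353 = 353
  C–H: 5 × 398 = 1990
  C–O: 1 × 344 = 344
  O–H: 1 × 457 = 457
  Σ(broken) = 3144 kJ
Bonds formed (products):
  C–H: 4 × 398 = 1592
  C=C: 1 × 626 = 626
  O–H: 2 × 457 = 914
  Σ(formed) = 3132 kJ
ΔH = Σ(broken) − Σ(formed) = 3144 − 3132 = +12 kJ

ΔH ≈ +12 kJ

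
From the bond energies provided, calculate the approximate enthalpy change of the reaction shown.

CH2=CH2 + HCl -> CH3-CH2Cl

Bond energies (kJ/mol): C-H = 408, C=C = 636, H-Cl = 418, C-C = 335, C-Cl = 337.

Bonds broken (reactants):
  C-H: 4 × 408 = 1632
  C=C: 1 × 636 = 636
  H-Cl: 1 × 418 = 418
  Σ(broken) = 2686 kJ
Bonds formed (products):
  C-C: 1 × 335 = 335
  C-Cl: 1 × 337 = 337
  C-H: 5 × 408 = 2040
  Σ(formed) = 2712 kJ
ΔH = Σ(broken) − Σ(formed) = 2686 − 2712 = −26 kJ

ΔH ≈ −26 kJ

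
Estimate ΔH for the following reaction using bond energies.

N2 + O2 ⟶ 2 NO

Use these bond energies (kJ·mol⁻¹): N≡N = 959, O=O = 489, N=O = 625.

ΔH ≈ +198 kJ

Bonds broken (reactants):
  N≡N: 1 × 959 = 959
  O=O: 1 × 489 = 489
  Σ(broken) = 1448 kJ
Bonds formed (products):
  N=O: 2 × 625 = 1250
  Σ(formed) = 1250 kJ
ΔH = Σ(broken) − Σ(formed) = 1448 − 1250 = +198 kJ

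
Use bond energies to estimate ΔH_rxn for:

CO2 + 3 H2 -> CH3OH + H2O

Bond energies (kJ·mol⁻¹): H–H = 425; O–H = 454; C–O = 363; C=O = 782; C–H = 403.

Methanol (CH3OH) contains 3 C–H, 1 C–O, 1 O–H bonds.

Bonds broken (reactants):
  C=O: 2 × 782 = 1564
  H–H: 3 × 425 = 1275
  Σ(broken) = 2839 kJ
Bonds formed (products):
  C–H: 3 × 403 = 1209
  C–O: 1 × 363 = 363
  O–H: 3 × 454 = 1362
  Σ(formed) = 2934 kJ
ΔH = Σ(broken) − Σ(formed) = 2839 − 2934 = −95 kJ

ΔH ≈ −95 kJ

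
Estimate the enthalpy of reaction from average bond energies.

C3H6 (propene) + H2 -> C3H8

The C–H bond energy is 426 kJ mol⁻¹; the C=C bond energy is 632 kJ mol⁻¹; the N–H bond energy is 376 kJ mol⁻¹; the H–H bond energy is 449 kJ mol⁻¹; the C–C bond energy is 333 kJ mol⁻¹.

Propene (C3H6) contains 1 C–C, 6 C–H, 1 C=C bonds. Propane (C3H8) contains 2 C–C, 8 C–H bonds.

Bonds broken (reactants):
  C–C: 1 × 333 = 333
  C–H: 6 × 426 = 2556
  C=C: 1 × 632 = 632
  H–H: 1 × 449 = 449
  Σ(broken) = 3970 kJ
Bonds formed (products):
  C–C: 2 × 333 = 666
  C–H: 8 × 426 = 3408
  Σ(formed) = 4074 kJ
ΔH = Σ(broken) − Σ(formed) = 3970 − 4074 = −104 kJ

ΔH ≈ −104 kJ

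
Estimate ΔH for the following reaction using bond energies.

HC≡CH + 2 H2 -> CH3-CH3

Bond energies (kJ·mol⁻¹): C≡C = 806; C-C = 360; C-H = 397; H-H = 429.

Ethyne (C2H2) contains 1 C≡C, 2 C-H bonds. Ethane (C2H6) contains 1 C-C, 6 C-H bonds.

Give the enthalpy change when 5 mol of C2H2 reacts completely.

ΔH = −1420 kJ

Bonds broken (reactants):
  C≡C: 1 × 806 = 806
  C-H: 2 × 397 = 794
  H-H: 2 × 429 = 858
  Σ(broken) = 2458 kJ
Bonds formed (products):
  C-C: 1 × 360 = 360
  C-H: 6 × 397 = 2382
  Σ(formed) = 2742 kJ
ΔH = Σ(broken) − Σ(formed) = 2458 − 2742 = −284 kJ
For 5× the reaction as written: 5 × (−284) = −1420 kJ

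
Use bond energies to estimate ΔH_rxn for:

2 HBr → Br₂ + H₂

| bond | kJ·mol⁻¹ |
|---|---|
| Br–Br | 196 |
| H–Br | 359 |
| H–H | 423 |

ΔH ≈ +99 kJ

Bonds broken (reactants):
  H–Br: 2 × 359 = 718
  Σ(broken) = 718 kJ
Bonds formed (products):
  Br–Br: 1 × 196 = 196
  H–H: 1 × 423 = 423
  Σ(formed) = 619 kJ
ΔH = Σ(broken) − Σ(formed) = 718 − 619 = +99 kJ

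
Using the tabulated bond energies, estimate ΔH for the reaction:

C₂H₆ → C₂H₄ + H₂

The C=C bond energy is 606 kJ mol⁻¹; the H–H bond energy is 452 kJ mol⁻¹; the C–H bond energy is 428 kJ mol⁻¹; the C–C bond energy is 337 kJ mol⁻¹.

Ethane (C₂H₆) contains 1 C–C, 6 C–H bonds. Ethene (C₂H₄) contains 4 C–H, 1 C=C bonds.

ΔH ≈ +135 kJ

Bonds broken (reactants):
  C–C: 1 × 337 = 337
  C–H: 6 × 428 = 2568
  Σ(broken) = 2905 kJ
Bonds formed (products):
  C–H: 4 × 428 = 1712
  C=C: 1 × 606 = 606
  H–H: 1 × 452 = 452
  Σ(formed) = 2770 kJ
ΔH = Σ(broken) − Σ(formed) = 2905 − 2770 = +135 kJ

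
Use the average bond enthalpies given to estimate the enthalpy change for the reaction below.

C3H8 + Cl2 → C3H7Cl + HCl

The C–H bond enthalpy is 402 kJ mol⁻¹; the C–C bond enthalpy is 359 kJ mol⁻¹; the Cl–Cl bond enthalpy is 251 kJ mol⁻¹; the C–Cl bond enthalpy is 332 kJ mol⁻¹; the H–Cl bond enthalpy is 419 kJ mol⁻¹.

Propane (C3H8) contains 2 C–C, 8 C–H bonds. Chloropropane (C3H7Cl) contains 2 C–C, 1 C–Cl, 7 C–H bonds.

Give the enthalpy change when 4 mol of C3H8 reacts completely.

Bonds broken (reactants):
  C–C: 2 × 359 = 718
  C–H: 8 × 402 = 3216
  Cl–Cl: 1 × 251 = 251
  Σ(broken) = 4185 kJ
Bonds formed (products):
  C–C: 2 × 359 = 718
  C–Cl: 1 × 332 = 332
  C–H: 7 × 402 = 2814
  H–Cl: 1 × 419 = 419
  Σ(formed) = 4283 kJ
ΔH = Σ(broken) − Σ(formed) = 4185 − 4283 = −98 kJ
For 4× the reaction as written: 4 × (−98) = −392 kJ

ΔH = −392 kJ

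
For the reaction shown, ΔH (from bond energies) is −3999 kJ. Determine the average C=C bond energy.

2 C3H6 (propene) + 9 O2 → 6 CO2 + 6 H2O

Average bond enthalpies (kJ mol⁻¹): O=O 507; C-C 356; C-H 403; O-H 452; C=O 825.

Let D be the C=C bond energy.
Σ(broken) = 2×356 + 12×403 + 2×D + 9×507 = 10111 + 2D
Σ(formed) = 12×825 + 12×452 = 15324
ΔH = Σ(broken) − Σ(formed) = (10111 + 2D) − (15324) = −5213 + 2D
Setting this equal to −3999 kJ gives 2D = 1214, so D = 607 kJ/mol.

D(C=C) ≈ 607 kJ/mol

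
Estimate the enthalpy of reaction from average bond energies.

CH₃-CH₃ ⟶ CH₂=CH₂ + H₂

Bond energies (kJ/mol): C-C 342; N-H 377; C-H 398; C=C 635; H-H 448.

Bonds broken (reactants):
  C-C: 1 × 342 = 342
  C-H: 6 × 398 = 2388
  Σ(broken) = 2730 kJ
Bonds formed (products):
  C-H: 4 × 398 = 1592
  C=C: 1 × 635 = 635
  H-H: 1 × 448 = 448
  Σ(formed) = 2675 kJ
ΔH = Σ(broken) − Σ(formed) = 2730 − 2675 = +55 kJ

ΔH ≈ +55 kJ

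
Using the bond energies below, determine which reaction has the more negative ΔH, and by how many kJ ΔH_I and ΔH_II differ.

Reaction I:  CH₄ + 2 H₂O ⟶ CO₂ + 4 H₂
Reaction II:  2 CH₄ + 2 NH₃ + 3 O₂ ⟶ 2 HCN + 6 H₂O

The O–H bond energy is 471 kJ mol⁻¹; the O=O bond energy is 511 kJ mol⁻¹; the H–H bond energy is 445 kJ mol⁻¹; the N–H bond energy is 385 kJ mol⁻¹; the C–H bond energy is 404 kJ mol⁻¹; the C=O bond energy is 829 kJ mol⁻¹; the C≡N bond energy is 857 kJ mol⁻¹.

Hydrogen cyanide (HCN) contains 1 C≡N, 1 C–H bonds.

Reaction I:
  Bonds broken (reactants):
    C–H: 4 × 404 = 1616
    O–H: 4 × 471 = 1884
    Σ(broken) = 3500 kJ
  Bonds formed (products):
    C=O: 2 × 829 = 1658
    H–H: 4 × 445 = 1780
    Σ(formed) = 3438 kJ
  ΔH_I = 3500 − 3438 = +62 kJ
Reaction II:
  Bonds broken (reactants):
    C–H: 8 × 404 = 3232
    N–H: 6 × 385 = 2310
    O=O: 3 × 511 = 1533
    Σ(broken) = 7075 kJ
  Bonds formed (products):
    C≡N: 2 × 857 = 1714
    C–H: 2 × 404 = 808
    O–H: 12 × 471 = 5652
    Σ(formed) = 8174 kJ
  ΔH_II = 7075 − 8174 = −1099 kJ
ΔH_I − ΔH_II = +1161 kJ, so reaction II has the more negative ΔH; |ΔH_I − ΔH_II| = 1161 kJ.

Reaction II, by 1161 kJ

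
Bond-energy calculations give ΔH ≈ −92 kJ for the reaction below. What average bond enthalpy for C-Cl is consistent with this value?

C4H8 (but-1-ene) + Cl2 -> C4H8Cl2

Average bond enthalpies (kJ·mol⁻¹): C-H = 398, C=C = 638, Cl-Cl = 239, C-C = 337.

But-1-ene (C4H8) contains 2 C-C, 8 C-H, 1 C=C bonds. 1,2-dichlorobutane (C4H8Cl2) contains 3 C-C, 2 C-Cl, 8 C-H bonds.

D(C-Cl) ≈ 316 kJ/mol

Let D be the C-Cl bond energy.
Σ(broken) = 2×337 + 8×398 + 1×638 + 1×239 = 4735
Σ(formed) = 3×337 + 2×D + 8×398 = 4195 + 2D
ΔH = Σ(broken) − Σ(formed) = (4735) − (4195 + 2D) = +540 − 2D
Setting this equal to −92 kJ gives 2D = 632, so D = 316 kJ/mol.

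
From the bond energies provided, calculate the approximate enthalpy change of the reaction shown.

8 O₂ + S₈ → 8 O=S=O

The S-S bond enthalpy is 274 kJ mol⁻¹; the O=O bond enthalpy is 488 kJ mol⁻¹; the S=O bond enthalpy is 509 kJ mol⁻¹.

ΔH ≈ −2048 kJ

Bonds broken (reactants):
  O=O: 8 × 488 = 3904
  S-S: 8 × 274 = 2192
  Σ(broken) = 6096 kJ
Bonds formed (products):
  S=O: 16 × 509 = 8144
  Σ(formed) = 8144 kJ
ΔH = Σ(broken) − Σ(formed) = 6096 − 8144 = −2048 kJ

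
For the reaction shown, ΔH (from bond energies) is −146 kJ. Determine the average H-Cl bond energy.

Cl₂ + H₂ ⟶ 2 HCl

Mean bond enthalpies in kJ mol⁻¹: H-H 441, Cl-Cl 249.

D(H-Cl) ≈ 418 kJ/mol

Let D be the H-Cl bond energy.
Σ(broken) = 1×249 + 1×441 = 690
Σ(formed) = 2×D = 2D
ΔH = Σ(broken) − Σ(formed) = (690) − (2D) = +690 − 2D
Setting this equal to −146 kJ gives 2D = 836, so D = 418 kJ/mol.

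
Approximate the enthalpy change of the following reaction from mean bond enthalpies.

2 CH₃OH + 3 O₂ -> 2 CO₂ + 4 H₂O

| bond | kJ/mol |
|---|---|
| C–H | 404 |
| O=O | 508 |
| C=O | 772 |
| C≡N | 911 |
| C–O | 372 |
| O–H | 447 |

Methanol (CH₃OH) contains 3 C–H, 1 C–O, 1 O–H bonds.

ΔH ≈ −1078 kJ

Bonds broken (reactants):
  C–H: 6 × 404 = 2424
  C–O: 2 × 372 = 744
  O–H: 2 × 447 = 894
  O=O: 3 × 508 = 1524
  Σ(broken) = 5586 kJ
Bonds formed (products):
  C=O: 4 × 772 = 3088
  O–H: 8 × 447 = 3576
  Σ(formed) = 6664 kJ
ΔH = Σ(broken) − Σ(formed) = 5586 − 6664 = −1078 kJ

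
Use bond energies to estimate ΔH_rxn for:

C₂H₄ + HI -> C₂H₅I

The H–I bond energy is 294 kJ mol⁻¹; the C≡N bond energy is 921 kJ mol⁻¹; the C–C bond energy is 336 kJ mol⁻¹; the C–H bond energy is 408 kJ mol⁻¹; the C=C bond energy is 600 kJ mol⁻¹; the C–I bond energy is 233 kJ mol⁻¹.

ΔH ≈ −83 kJ

Bonds broken (reactants):
  C–H: 4 × 408 = 1632
  C=C: 1 × 600 = 600
  H–I: 1 × 294 = 294
  Σ(broken) = 2526 kJ
Bonds formed (products):
  C–C: 1 × 336 = 336
  C–H: 5 × 408 = 2040
  C–I: 1 × 233 = 233
  Σ(formed) = 2609 kJ
ΔH = Σ(broken) − Σ(formed) = 2526 − 2609 = −83 kJ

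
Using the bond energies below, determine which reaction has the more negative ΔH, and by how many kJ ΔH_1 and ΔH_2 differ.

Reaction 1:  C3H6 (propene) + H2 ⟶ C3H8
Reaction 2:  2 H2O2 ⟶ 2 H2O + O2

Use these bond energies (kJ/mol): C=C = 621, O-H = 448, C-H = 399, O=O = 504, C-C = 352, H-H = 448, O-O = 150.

Reaction 2, by 123 kJ

Reaction 1:
  Bonds broken (reactants):
    C-C: 1 × 352 = 352
    C-H: 6 × 399 = 2394
    C=C: 1 × 621 = 621
    H-H: 1 × 448 = 448
    Σ(broken) = 3815 kJ
  Bonds formed (products):
    C-C: 2 × 352 = 704
    C-H: 8 × 399 = 3192
    Σ(formed) = 3896 kJ
  ΔH_1 = 3815 − 3896 = −81 kJ
Reaction 2:
  Bonds broken (reactants):
    O-H: 4 × 448 = 1792
    O-O: 2 × 150 = 300
    Σ(broken) = 2092 kJ
  Bonds formed (products):
    O-H: 4 × 448 = 1792
    O=O: 1 × 504 = 504
    Σ(formed) = 2296 kJ
  ΔH_2 = 2092 − 2296 = −204 kJ
ΔH_1 − ΔH_2 = +123 kJ, so reaction 2 has the more negative ΔH; |ΔH_1 − ΔH_2| = 123 kJ.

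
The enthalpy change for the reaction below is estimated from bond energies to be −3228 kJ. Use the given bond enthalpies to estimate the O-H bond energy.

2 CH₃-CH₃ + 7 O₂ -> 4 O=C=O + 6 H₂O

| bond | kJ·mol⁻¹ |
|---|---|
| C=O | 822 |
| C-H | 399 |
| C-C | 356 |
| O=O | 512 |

D(O-H) ≈ 478 kJ/mol

Let D be the O-H bond energy.
Σ(broken) = 2×356 + 12×399 + 7×512 = 9084
Σ(formed) = 8×822 + 12×D = 6576 + 12D
ΔH = Σ(broken) − Σ(formed) = (9084) − (6576 + 12D) = +2508 − 12D
Setting this equal to −3228 kJ gives 12D = 5736, so D = 478 kJ/mol.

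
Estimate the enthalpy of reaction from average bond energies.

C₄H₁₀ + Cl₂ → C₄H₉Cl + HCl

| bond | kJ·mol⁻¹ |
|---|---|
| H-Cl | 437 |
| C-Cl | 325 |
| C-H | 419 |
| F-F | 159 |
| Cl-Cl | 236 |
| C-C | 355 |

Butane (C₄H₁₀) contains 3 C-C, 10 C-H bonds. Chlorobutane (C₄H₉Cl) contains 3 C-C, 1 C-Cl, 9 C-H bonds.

ΔH ≈ −107 kJ

Bonds broken (reactants):
  C-C: 3 × 355 = 1065
  C-H: 10 × 419 = 4190
  Cl-Cl: 1 × 236 = 236
  Σ(broken) = 5491 kJ
Bonds formed (products):
  C-C: 3 × 355 = 1065
  C-Cl: 1 × 325 = 325
  C-H: 9 × 419 = 3771
  H-Cl: 1 × 437 = 437
  Σ(formed) = 5598 kJ
ΔH = Σ(broken) − Σ(formed) = 5491 − 5598 = −107 kJ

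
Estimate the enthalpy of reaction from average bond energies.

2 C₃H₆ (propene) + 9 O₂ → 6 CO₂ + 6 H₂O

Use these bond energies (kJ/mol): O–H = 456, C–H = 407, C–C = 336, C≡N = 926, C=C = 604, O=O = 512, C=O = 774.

ΔH ≈ −3388 kJ

Bonds broken (reactants):
  C–C: 2 × 336 = 672
  C–H: 12 × 407 = 4884
  C=C: 2 × 604 = 1208
  O=O: 9 × 512 = 4608
  Σ(broken) = 11372 kJ
Bonds formed (products):
  C=O: 12 × 774 = 9288
  O–H: 12 × 456 = 5472
  Σ(formed) = 14760 kJ
ΔH = Σ(broken) − Σ(formed) = 11372 − 14760 = −3388 kJ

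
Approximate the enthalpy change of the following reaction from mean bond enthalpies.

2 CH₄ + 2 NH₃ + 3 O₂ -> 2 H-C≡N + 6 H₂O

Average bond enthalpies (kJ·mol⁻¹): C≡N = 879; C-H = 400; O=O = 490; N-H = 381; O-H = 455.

Bonds broken (reactants):
  C-H: 8 × 400 = 3200
  N-H: 6 × 381 = 2286
  O=O: 3 × 490 = 1470
  Σ(broken) = 6956 kJ
Bonds formed (products):
  C≡N: 2 × 879 = 1758
  C-H: 2 × 400 = 800
  O-H: 12 × 455 = 5460
  Σ(formed) = 8018 kJ
ΔH = Σ(broken) − Σ(formed) = 6956 − 8018 = −1062 kJ

ΔH ≈ −1062 kJ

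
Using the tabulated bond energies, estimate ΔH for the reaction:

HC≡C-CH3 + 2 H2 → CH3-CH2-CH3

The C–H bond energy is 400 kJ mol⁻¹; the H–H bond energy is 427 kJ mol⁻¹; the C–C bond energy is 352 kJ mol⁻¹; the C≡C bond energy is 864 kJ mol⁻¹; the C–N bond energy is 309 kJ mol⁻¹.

Bonds broken (reactants):
  C≡C: 1 × 864 = 864
  C–C: 1 × 352 = 352
  C–H: 4 × 400 = 1600
  H–H: 2 × 427 = 854
  Σ(broken) = 3670 kJ
Bonds formed (products):
  C–C: 2 × 352 = 704
  C–H: 8 × 400 = 3200
  Σ(formed) = 3904 kJ
ΔH = Σ(broken) − Σ(formed) = 3670 − 3904 = −234 kJ

ΔH ≈ −234 kJ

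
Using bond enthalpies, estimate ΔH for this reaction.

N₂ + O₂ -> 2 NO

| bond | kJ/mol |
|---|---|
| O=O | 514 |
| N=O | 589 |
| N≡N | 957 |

ΔH ≈ +293 kJ

Bonds broken (reactants):
  N≡N: 1 × 957 = 957
  O=O: 1 × 514 = 514
  Σ(broken) = 1471 kJ
Bonds formed (products):
  N=O: 2 × 589 = 1178
  Σ(formed) = 1178 kJ
ΔH = Σ(broken) − Σ(formed) = 1471 − 1178 = +293 kJ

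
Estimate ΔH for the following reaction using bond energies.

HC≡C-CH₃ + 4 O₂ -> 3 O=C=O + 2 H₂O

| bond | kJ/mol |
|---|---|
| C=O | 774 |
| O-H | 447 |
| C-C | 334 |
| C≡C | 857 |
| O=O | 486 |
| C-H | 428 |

Bonds broken (reactants):
  C≡C: 1 × 857 = 857
  C-C: 1 × 334 = 334
  C-H: 4 × 428 = 1712
  O=O: 4 × 486 = 1944
  Σ(broken) = 4847 kJ
Bonds formed (products):
  C=O: 6 × 774 = 4644
  O-H: 4 × 447 = 1788
  Σ(formed) = 6432 kJ
ΔH = Σ(broken) − Σ(formed) = 4847 − 6432 = −1585 kJ

ΔH ≈ −1585 kJ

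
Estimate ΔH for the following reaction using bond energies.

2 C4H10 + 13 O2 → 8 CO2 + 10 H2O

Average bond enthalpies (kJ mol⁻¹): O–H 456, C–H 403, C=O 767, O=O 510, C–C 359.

ΔH ≈ −4548 kJ

Bonds broken (reactants):
  C–C: 6 × 359 = 2154
  C–H: 20 × 403 = 8060
  O=O: 13 × 510 = 6630
  Σ(broken) = 16844 kJ
Bonds formed (products):
  C=O: 16 × 767 = 12272
  O–H: 20 × 456 = 9120
  Σ(formed) = 21392 kJ
ΔH = Σ(broken) − Σ(formed) = 16844 − 21392 = −4548 kJ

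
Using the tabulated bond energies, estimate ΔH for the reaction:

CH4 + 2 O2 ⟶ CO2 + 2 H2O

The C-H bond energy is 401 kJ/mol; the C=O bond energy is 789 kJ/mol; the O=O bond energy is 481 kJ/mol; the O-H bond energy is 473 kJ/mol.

Bonds broken (reactants):
  C-H: 4 × 401 = 1604
  O=O: 2 × 481 = 962
  Σ(broken) = 2566 kJ
Bonds formed (products):
  C=O: 2 × 789 = 1578
  O-H: 4 × 473 = 1892
  Σ(formed) = 3470 kJ
ΔH = Σ(broken) − Σ(formed) = 2566 − 3470 = −904 kJ

ΔH ≈ −904 kJ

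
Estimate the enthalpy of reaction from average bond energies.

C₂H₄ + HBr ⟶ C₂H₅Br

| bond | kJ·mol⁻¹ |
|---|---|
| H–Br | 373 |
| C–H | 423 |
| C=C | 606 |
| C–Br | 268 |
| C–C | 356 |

Bonds broken (reactants):
  C–H: 4 × 423 = 1692
  C=C: 1 × 606 = 606
  H–Br: 1 × 373 = 373
  Σ(broken) = 2671 kJ
Bonds formed (products):
  C–Br: 1 × 268 = 268
  C–C: 1 × 356 = 356
  C–H: 5 × 423 = 2115
  Σ(formed) = 2739 kJ
ΔH = Σ(broken) − Σ(formed) = 2671 − 2739 = −68 kJ

ΔH ≈ −68 kJ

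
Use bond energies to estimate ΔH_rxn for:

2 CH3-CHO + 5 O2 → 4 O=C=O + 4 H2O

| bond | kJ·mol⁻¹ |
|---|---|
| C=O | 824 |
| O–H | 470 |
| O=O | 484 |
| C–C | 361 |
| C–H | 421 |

ΔH ≈ −2194 kJ

Bonds broken (reactants):
  C–C: 2 × 361 = 722
  C–H: 8 × 421 = 3368
  C=O: 2 × 824 = 1648
  O=O: 5 × 484 = 2420
  Σ(broken) = 8158 kJ
Bonds formed (products):
  C=O: 8 × 824 = 6592
  O–H: 8 × 470 = 3760
  Σ(formed) = 10352 kJ
ΔH = Σ(broken) − Σ(formed) = 8158 − 10352 = −2194 kJ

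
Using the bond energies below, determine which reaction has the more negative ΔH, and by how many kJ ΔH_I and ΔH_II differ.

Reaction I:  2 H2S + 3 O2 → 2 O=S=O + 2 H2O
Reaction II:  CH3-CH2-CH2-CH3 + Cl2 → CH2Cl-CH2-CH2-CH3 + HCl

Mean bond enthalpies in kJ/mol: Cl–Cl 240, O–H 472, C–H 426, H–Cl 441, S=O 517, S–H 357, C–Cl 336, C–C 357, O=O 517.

Reaction I:
  Bonds broken (reactants):
    O=O: 3 × 517 = 1551
    S–H: 4 × 357 = 1428
    Σ(broken) = 2979 kJ
  Bonds formed (products):
    O–H: 4 × 472 = 1888
    S=O: 4 × 517 = 2068
    Σ(formed) = 3956 kJ
  ΔH_I = 2979 − 3956 = −977 kJ
Reaction II:
  Bonds broken (reactants):
    C–C: 3 × 357 = 1071
    C–H: 10 × 426 = 4260
    Cl–Cl: 1 × 240 = 240
    Σ(broken) = 5571 kJ
  Bonds formed (products):
    C–C: 3 × 357 = 1071
    C–Cl: 1 × 336 = 336
    C–H: 9 × 426 = 3834
    H–Cl: 1 × 441 = 441
    Σ(formed) = 5682 kJ
  ΔH_II = 5571 − 5682 = −111 kJ
ΔH_I − ΔH_II = −866 kJ, so reaction I has the more negative ΔH; |ΔH_I − ΔH_II| = 866 kJ.

Reaction I, by 866 kJ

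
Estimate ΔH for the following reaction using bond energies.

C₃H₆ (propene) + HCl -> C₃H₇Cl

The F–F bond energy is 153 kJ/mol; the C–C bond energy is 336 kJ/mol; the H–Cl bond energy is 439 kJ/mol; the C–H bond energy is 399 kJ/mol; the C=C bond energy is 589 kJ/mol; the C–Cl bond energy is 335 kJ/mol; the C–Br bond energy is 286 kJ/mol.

ΔH ≈ −42 kJ

Bonds broken (reactants):
  C–C: 1 × 336 = 336
  C–H: 6 × 399 = 2394
  C=C: 1 × 589 = 589
  H–Cl: 1 × 439 = 439
  Σ(broken) = 3758 kJ
Bonds formed (products):
  C–C: 2 × 336 = 672
  C–Cl: 1 × 335 = 335
  C–H: 7 × 399 = 2793
  Σ(formed) = 3800 kJ
ΔH = Σ(broken) − Σ(formed) = 3758 − 3800 = −42 kJ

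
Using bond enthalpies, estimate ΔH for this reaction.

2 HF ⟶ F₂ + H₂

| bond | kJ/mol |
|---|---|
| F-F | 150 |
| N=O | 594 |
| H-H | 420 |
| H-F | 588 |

Bonds broken (reactants):
  H-F: 2 × 588 = 1176
  Σ(broken) = 1176 kJ
Bonds formed (products):
  F-F: 1 × 150 = 150
  H-H: 1 × 420 = 420
  Σ(formed) = 570 kJ
ΔH = Σ(broken) − Σ(formed) = 1176 − 570 = +606 kJ

ΔH ≈ +606 kJ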